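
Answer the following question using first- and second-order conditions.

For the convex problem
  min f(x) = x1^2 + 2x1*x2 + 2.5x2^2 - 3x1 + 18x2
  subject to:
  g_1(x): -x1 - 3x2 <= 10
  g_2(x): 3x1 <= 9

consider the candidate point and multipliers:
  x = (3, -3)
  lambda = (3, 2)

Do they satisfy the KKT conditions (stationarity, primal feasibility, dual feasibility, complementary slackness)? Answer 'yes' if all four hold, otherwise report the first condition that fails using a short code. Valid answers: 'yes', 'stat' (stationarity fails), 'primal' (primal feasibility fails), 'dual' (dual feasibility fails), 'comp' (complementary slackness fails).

Gradient of f: grad f(x) = Q x + c = (-3, 9)
Constraint values g_i(x) = a_i^T x - b_i:
  g_1((3, -3)) = -4
  g_2((3, -3)) = 0
Stationarity residual: grad f(x) + sum_i lambda_i a_i = (0, 0)
  -> stationarity OK
Primal feasibility (all g_i <= 0): OK
Dual feasibility (all lambda_i >= 0): OK
Complementary slackness (lambda_i * g_i(x) = 0 for all i): FAILS

Verdict: the first failing condition is complementary_slackness -> comp.

comp


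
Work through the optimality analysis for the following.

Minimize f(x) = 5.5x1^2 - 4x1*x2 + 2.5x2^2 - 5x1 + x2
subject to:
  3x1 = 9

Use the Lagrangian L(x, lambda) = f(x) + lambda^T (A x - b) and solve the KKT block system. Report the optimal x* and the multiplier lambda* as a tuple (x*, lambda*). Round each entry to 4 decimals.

Form the Lagrangian:
  L(x, lambda) = (1/2) x^T Q x + c^T x + lambda^T (A x - b)
Stationarity (grad_x L = 0): Q x + c + A^T lambda = 0.
Primal feasibility: A x = b.

This gives the KKT block system:
  [ Q   A^T ] [ x     ]   [-c ]
  [ A    0  ] [ lambda ] = [ b ]

Solving the linear system:
  x*      = (3, 2.2)
  lambda* = (-6.4)
  f(x*)   = 22.4

x* = (3, 2.2), lambda* = (-6.4)


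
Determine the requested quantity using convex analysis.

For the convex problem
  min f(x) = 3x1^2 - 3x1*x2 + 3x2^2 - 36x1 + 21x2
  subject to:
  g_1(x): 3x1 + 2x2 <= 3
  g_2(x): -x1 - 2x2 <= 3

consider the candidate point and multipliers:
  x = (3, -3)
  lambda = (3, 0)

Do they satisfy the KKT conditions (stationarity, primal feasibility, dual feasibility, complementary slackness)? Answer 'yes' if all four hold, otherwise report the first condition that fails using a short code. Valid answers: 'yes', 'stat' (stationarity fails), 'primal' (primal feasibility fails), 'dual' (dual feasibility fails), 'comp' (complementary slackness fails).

Gradient of f: grad f(x) = Q x + c = (-9, -6)
Constraint values g_i(x) = a_i^T x - b_i:
  g_1((3, -3)) = 0
  g_2((3, -3)) = 0
Stationarity residual: grad f(x) + sum_i lambda_i a_i = (0, 0)
  -> stationarity OK
Primal feasibility (all g_i <= 0): OK
Dual feasibility (all lambda_i >= 0): OK
Complementary slackness (lambda_i * g_i(x) = 0 for all i): OK

Verdict: yes, KKT holds.

yes


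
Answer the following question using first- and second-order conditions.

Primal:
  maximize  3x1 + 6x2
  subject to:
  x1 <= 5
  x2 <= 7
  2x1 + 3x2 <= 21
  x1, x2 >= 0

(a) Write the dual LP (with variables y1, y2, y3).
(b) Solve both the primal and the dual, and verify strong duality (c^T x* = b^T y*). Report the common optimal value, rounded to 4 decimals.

The standard primal-dual pair for 'max c^T x s.t. A x <= b, x >= 0' is:
  Dual:  min b^T y  s.t.  A^T y >= c,  y >= 0.

So the dual LP is:
  minimize  5y1 + 7y2 + 21y3
  subject to:
    y1 + 2y3 >= 3
    y2 + 3y3 >= 6
    y1, y2, y3 >= 0

Solving the primal: x* = (0, 7).
  primal value c^T x* = 42.
Solving the dual: y* = (0, 0, 2).
  dual value b^T y* = 42.
Strong duality: c^T x* = b^T y*. Confirmed.

42


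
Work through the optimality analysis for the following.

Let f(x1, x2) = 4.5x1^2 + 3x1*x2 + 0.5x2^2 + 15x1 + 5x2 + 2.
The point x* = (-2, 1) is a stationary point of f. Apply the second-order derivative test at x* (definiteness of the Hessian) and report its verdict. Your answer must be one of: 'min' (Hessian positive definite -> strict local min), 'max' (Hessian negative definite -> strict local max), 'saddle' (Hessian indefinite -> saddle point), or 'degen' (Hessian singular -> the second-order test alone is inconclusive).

Compute the Hessian H = grad^2 f:
  H = [[9, 3], [3, 1]]
Verify stationarity: grad f(x*) = H x* + g = (0, 0).
Eigenvalues of H: 0, 10.
H has a zero eigenvalue (singular; positive semidefinite but not definite), so H is neither positive definite, negative definite, nor indefinite. The second-order test alone is inconclusive -> degen.
(Indeed, f is constant along the null direction of H through x*, so x* is not a strict local extremum.)

degen


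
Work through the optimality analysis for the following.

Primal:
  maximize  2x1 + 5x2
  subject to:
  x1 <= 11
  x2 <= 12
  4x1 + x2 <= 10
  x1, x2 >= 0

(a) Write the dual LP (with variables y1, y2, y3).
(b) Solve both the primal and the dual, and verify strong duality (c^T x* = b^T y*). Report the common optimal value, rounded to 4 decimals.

The standard primal-dual pair for 'max c^T x s.t. A x <= b, x >= 0' is:
  Dual:  min b^T y  s.t.  A^T y >= c,  y >= 0.

So the dual LP is:
  minimize  11y1 + 12y2 + 10y3
  subject to:
    y1 + 4y3 >= 2
    y2 + y3 >= 5
    y1, y2, y3 >= 0

Solving the primal: x* = (0, 10).
  primal value c^T x* = 50.
Solving the dual: y* = (0, 0, 5).
  dual value b^T y* = 50.
Strong duality: c^T x* = b^T y*. Confirmed.

50


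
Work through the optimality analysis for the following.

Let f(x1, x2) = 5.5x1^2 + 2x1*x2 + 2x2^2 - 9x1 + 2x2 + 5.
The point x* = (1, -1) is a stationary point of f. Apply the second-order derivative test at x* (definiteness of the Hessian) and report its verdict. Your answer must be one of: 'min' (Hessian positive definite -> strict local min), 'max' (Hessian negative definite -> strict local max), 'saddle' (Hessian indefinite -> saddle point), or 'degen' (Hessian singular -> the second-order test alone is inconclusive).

Compute the Hessian H = grad^2 f:
  H = [[11, 2], [2, 4]]
Verify stationarity: grad f(x*) = H x* + g = (0, 0).
Eigenvalues of H: 3.4689, 11.5311.
Both eigenvalues > 0, so H is positive definite -> x* is a strict local min.

min


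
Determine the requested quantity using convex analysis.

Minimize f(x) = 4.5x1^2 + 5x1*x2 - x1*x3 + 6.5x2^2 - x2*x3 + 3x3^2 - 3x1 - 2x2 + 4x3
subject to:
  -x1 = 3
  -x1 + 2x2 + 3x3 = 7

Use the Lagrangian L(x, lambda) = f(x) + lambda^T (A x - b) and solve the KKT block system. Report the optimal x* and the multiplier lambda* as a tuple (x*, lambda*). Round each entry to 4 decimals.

Form the Lagrangian:
  L(x, lambda) = (1/2) x^T Q x + c^T x + lambda^T (A x - b)
Stationarity (grad_x L = 0): Q x + c + A^T lambda = 0.
Primal feasibility: A x = b.

This gives the KKT block system:
  [ Q   A^T ] [ x     ]   [-c ]
  [ A    0  ] [ lambda ] = [ b ]

Solving the linear system:
  x*      = (-3, 1.6667, 0.2222)
  lambda* = (-19.6667, -2.2222)
  f(x*)   = 40.5556

x* = (-3, 1.6667, 0.2222), lambda* = (-19.6667, -2.2222)


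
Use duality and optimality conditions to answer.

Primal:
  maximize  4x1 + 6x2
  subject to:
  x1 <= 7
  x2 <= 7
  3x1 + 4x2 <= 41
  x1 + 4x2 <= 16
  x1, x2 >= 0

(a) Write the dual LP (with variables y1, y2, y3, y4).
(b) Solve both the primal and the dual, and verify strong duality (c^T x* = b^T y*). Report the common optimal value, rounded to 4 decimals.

The standard primal-dual pair for 'max c^T x s.t. A x <= b, x >= 0' is:
  Dual:  min b^T y  s.t.  A^T y >= c,  y >= 0.

So the dual LP is:
  minimize  7y1 + 7y2 + 41y3 + 16y4
  subject to:
    y1 + 3y3 + y4 >= 4
    y2 + 4y3 + 4y4 >= 6
    y1, y2, y3, y4 >= 0

Solving the primal: x* = (7, 2.25).
  primal value c^T x* = 41.5.
Solving the dual: y* = (2.5, 0, 0, 1.5).
  dual value b^T y* = 41.5.
Strong duality: c^T x* = b^T y*. Confirmed.

41.5


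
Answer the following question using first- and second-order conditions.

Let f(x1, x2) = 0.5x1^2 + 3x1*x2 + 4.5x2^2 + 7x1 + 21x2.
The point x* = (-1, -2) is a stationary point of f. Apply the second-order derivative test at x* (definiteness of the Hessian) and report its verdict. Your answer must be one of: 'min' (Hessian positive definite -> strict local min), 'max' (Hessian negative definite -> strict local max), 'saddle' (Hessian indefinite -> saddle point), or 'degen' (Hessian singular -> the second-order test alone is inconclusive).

Compute the Hessian H = grad^2 f:
  H = [[1, 3], [3, 9]]
Verify stationarity: grad f(x*) = H x* + g = (0, 0).
Eigenvalues of H: 0, 10.
H has a zero eigenvalue (singular; positive semidefinite but not definite), so H is neither positive definite, negative definite, nor indefinite. The second-order test alone is inconclusive -> degen.
(Indeed, f is constant along the null direction of H through x*, so x* is not a strict local extremum.)

degen


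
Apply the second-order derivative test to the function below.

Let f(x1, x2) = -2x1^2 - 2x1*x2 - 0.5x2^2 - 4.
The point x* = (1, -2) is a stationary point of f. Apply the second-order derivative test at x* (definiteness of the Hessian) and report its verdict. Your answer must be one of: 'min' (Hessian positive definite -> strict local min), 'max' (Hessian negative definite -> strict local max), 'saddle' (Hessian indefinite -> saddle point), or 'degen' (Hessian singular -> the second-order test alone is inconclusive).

Compute the Hessian H = grad^2 f:
  H = [[-4, -2], [-2, -1]]
Verify stationarity: grad f(x*) = H x* + g = (0, 0).
Eigenvalues of H: -5, 0.
H has a zero eigenvalue (singular; negative semidefinite but not definite), so H is neither positive definite, negative definite, nor indefinite. The second-order test alone is inconclusive -> degen.
(Indeed, f is constant along the null direction of H through x*, so x* is not a strict local extremum.)

degen


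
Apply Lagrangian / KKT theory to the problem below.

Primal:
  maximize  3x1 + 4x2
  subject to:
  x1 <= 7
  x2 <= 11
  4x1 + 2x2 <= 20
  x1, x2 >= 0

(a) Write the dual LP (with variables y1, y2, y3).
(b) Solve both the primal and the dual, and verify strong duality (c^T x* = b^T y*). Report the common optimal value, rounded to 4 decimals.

The standard primal-dual pair for 'max c^T x s.t. A x <= b, x >= 0' is:
  Dual:  min b^T y  s.t.  A^T y >= c,  y >= 0.

So the dual LP is:
  minimize  7y1 + 11y2 + 20y3
  subject to:
    y1 + 4y3 >= 3
    y2 + 2y3 >= 4
    y1, y2, y3 >= 0

Solving the primal: x* = (0, 10).
  primal value c^T x* = 40.
Solving the dual: y* = (0, 0, 2).
  dual value b^T y* = 40.
Strong duality: c^T x* = b^T y*. Confirmed.

40


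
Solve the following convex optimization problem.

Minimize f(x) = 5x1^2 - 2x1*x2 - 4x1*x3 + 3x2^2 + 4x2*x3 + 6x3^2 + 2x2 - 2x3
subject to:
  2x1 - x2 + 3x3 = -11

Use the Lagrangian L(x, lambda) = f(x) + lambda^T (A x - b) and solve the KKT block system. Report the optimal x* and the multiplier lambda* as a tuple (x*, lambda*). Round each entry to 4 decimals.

Form the Lagrangian:
  L(x, lambda) = (1/2) x^T Q x + c^T x + lambda^T (A x - b)
Stationarity (grad_x L = 0): Q x + c + A^T lambda = 0.
Primal feasibility: A x = b.

This gives the KKT block system:
  [ Q   A^T ] [ x     ]   [-c ]
  [ A    0  ] [ lambda ] = [ b ]

Solving the linear system:
  x*      = (-1.6014, 1.4122, -2.1284)
  lambda* = (5.1622)
  f(x*)   = 31.9324

x* = (-1.6014, 1.4122, -2.1284), lambda* = (5.1622)


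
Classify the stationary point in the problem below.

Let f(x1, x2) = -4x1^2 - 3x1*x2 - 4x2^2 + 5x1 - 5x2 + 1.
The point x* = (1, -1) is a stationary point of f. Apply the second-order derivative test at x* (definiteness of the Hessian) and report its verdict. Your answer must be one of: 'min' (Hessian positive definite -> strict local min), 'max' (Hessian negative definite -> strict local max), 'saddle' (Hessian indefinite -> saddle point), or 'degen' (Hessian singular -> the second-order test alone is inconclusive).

Compute the Hessian H = grad^2 f:
  H = [[-8, -3], [-3, -8]]
Verify stationarity: grad f(x*) = H x* + g = (0, 0).
Eigenvalues of H: -11, -5.
Both eigenvalues < 0, so H is negative definite -> x* is a strict local max.

max


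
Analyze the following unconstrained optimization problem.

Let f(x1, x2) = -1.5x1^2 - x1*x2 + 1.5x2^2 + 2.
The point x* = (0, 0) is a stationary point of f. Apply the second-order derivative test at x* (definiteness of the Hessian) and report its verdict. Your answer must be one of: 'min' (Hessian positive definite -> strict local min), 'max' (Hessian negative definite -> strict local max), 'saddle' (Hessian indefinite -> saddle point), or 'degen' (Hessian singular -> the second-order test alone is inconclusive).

Compute the Hessian H = grad^2 f:
  H = [[-3, -1], [-1, 3]]
Verify stationarity: grad f(x*) = H x* + g = (0, 0).
Eigenvalues of H: -3.1623, 3.1623.
Eigenvalues have mixed signs, so H is indefinite -> x* is a saddle point.

saddle


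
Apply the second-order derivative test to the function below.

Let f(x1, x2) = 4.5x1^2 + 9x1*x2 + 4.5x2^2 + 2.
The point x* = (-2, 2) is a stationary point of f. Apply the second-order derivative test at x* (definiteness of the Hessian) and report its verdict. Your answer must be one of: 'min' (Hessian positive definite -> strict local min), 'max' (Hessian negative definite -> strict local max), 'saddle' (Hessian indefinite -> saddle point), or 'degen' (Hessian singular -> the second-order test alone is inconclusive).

Compute the Hessian H = grad^2 f:
  H = [[9, 9], [9, 9]]
Verify stationarity: grad f(x*) = H x* + g = (0, 0).
Eigenvalues of H: 0, 18.
H has a zero eigenvalue (singular; positive semidefinite but not definite), so H is neither positive definite, negative definite, nor indefinite. The second-order test alone is inconclusive -> degen.
(Indeed, f is constant along the null direction of H through x*, so x* is not a strict local extremum.)

degen


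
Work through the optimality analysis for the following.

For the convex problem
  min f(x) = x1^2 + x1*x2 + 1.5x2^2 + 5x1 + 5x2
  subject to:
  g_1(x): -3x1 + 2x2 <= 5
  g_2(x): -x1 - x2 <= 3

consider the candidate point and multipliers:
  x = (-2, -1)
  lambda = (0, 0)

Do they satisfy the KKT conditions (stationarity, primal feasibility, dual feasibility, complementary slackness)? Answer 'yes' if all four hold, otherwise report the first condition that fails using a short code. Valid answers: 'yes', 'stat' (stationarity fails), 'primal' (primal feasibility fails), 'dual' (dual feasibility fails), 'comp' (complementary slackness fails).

Gradient of f: grad f(x) = Q x + c = (0, 0)
Constraint values g_i(x) = a_i^T x - b_i:
  g_1((-2, -1)) = -1
  g_2((-2, -1)) = 0
Stationarity residual: grad f(x) + sum_i lambda_i a_i = (0, 0)
  -> stationarity OK
Primal feasibility (all g_i <= 0): OK
Dual feasibility (all lambda_i >= 0): OK
Complementary slackness (lambda_i * g_i(x) = 0 for all i): OK

Verdict: yes, KKT holds.

yes


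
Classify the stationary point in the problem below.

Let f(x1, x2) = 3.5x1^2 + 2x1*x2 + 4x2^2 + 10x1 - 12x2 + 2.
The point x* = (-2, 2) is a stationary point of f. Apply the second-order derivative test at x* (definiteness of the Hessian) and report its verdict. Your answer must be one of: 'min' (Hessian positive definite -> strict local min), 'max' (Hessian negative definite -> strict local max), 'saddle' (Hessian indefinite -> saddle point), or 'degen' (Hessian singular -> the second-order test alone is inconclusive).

Compute the Hessian H = grad^2 f:
  H = [[7, 2], [2, 8]]
Verify stationarity: grad f(x*) = H x* + g = (0, 0).
Eigenvalues of H: 5.4384, 9.5616.
Both eigenvalues > 0, so H is positive definite -> x* is a strict local min.

min


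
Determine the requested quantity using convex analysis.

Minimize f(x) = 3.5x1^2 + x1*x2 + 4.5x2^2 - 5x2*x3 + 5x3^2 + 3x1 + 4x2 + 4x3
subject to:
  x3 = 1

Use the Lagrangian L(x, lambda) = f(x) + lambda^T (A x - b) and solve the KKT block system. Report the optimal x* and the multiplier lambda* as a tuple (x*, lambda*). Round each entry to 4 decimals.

Form the Lagrangian:
  L(x, lambda) = (1/2) x^T Q x + c^T x + lambda^T (A x - b)
Stationarity (grad_x L = 0): Q x + c + A^T lambda = 0.
Primal feasibility: A x = b.

This gives the KKT block system:
  [ Q   A^T ] [ x     ]   [-c ]
  [ A    0  ] [ lambda ] = [ b ]

Solving the linear system:
  x*      = (-0.4516, 0.1613, 1)
  lambda* = (-13.1935)
  f(x*)   = 8.2419

x* = (-0.4516, 0.1613, 1), lambda* = (-13.1935)


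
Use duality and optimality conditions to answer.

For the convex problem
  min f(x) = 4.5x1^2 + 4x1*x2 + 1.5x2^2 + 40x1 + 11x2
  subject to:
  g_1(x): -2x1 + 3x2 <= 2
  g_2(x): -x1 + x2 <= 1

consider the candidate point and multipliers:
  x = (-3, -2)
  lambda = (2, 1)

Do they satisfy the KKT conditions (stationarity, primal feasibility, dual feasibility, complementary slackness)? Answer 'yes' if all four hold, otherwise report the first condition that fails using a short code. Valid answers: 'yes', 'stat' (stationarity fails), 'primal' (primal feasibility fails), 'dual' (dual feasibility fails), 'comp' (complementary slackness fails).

Gradient of f: grad f(x) = Q x + c = (5, -7)
Constraint values g_i(x) = a_i^T x - b_i:
  g_1((-3, -2)) = -2
  g_2((-3, -2)) = 0
Stationarity residual: grad f(x) + sum_i lambda_i a_i = (0, 0)
  -> stationarity OK
Primal feasibility (all g_i <= 0): OK
Dual feasibility (all lambda_i >= 0): OK
Complementary slackness (lambda_i * g_i(x) = 0 for all i): FAILS

Verdict: the first failing condition is complementary_slackness -> comp.

comp


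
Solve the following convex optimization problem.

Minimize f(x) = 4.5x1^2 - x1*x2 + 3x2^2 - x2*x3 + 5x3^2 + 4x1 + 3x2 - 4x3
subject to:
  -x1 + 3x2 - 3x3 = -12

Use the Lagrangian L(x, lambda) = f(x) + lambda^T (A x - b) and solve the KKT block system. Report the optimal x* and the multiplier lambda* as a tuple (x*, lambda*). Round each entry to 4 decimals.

Form the Lagrangian:
  L(x, lambda) = (1/2) x^T Q x + c^T x + lambda^T (A x - b)
Stationarity (grad_x L = 0): Q x + c + A^T lambda = 0.
Primal feasibility: A x = b.

This gives the KKT block system:
  [ Q   A^T ] [ x     ]   [-c ]
  [ A    0  ] [ lambda ] = [ b ]

Solving the linear system:
  x*      = (-0.223, -2.5637, 1.5106)
  lambda* = (4.5566)
  f(x*)   = 20.027

x* = (-0.223, -2.5637, 1.5106), lambda* = (4.5566)


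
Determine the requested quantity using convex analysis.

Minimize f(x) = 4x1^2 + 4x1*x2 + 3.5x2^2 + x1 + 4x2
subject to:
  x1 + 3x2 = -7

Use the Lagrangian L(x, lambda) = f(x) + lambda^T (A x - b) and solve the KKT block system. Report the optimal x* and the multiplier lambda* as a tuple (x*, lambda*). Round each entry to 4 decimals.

Form the Lagrangian:
  L(x, lambda) = (1/2) x^T Q x + c^T x + lambda^T (A x - b)
Stationarity (grad_x L = 0): Q x + c + A^T lambda = 0.
Primal feasibility: A x = b.

This gives the KKT block system:
  [ Q   A^T ] [ x     ]   [-c ]
  [ A    0  ] [ lambda ] = [ b ]

Solving the linear system:
  x*      = (0.6909, -2.5636)
  lambda* = (3.7273)
  f(x*)   = 8.2636

x* = (0.6909, -2.5636), lambda* = (3.7273)


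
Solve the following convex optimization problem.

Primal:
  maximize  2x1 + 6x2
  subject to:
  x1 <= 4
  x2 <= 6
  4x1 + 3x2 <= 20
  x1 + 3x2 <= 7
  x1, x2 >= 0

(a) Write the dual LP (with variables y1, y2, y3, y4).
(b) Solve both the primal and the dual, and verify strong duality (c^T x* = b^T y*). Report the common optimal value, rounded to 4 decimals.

The standard primal-dual pair for 'max c^T x s.t. A x <= b, x >= 0' is:
  Dual:  min b^T y  s.t.  A^T y >= c,  y >= 0.

So the dual LP is:
  minimize  4y1 + 6y2 + 20y3 + 7y4
  subject to:
    y1 + 4y3 + y4 >= 2
    y2 + 3y3 + 3y4 >= 6
    y1, y2, y3, y4 >= 0

Solving the primal: x* = (4, 1).
  primal value c^T x* = 14.
Solving the dual: y* = (0, 0, 0, 2).
  dual value b^T y* = 14.
Strong duality: c^T x* = b^T y*. Confirmed.

14


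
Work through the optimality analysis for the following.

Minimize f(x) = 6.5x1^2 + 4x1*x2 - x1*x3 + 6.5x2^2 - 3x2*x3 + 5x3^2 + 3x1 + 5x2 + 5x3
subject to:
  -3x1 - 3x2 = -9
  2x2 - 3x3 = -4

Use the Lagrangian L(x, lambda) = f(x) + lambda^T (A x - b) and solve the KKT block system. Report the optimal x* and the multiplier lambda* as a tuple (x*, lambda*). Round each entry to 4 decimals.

Form the Lagrangian:
  L(x, lambda) = (1/2) x^T Q x + c^T x + lambda^T (A x - b)
Stationarity (grad_x L = 0): Q x + c + A^T lambda = 0.
Primal feasibility: A x = b.

This gives the KKT block system:
  [ Q   A^T ] [ x     ]   [-c ]
  [ A    0  ] [ lambda ] = [ b ]

Solving the linear system:
  x*      = (2.118, 0.882, 1.9213)
  lambda* = (10.7135, 6.4831)
  f(x*)   = 71.3624

x* = (2.118, 0.882, 1.9213), lambda* = (10.7135, 6.4831)


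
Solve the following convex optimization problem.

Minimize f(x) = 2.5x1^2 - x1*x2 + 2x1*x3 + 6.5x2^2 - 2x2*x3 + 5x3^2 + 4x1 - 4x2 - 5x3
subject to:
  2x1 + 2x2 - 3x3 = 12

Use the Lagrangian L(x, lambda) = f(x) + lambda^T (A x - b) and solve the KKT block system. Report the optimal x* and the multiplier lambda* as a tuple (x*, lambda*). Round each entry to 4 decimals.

Form the Lagrangian:
  L(x, lambda) = (1/2) x^T Q x + c^T x + lambda^T (A x - b)
Stationarity (grad_x L = 0): Q x + c + A^T lambda = 0.
Primal feasibility: A x = b.

This gives the KKT block system:
  [ Q   A^T ] [ x     ]   [-c ]
  [ A    0  ] [ lambda ] = [ b ]

Solving the linear system:
  x*      = (2.4707, 1.1835, -1.5638)
  lambda* = (-6.0213)
  f(x*)   = 42.6117

x* = (2.4707, 1.1835, -1.5638), lambda* = (-6.0213)


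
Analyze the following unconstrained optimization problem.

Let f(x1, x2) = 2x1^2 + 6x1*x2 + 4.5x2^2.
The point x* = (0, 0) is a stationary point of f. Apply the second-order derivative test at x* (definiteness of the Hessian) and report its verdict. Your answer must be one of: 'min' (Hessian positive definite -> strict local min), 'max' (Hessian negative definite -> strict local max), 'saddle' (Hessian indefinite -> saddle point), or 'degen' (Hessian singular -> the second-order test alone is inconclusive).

Compute the Hessian H = grad^2 f:
  H = [[4, 6], [6, 9]]
Verify stationarity: grad f(x*) = H x* + g = (0, 0).
Eigenvalues of H: 0, 13.
H has a zero eigenvalue (singular; positive semidefinite but not definite), so H is neither positive definite, negative definite, nor indefinite. The second-order test alone is inconclusive -> degen.
(Indeed, f is constant along the null direction of H through x*, so x* is not a strict local extremum.)

degen


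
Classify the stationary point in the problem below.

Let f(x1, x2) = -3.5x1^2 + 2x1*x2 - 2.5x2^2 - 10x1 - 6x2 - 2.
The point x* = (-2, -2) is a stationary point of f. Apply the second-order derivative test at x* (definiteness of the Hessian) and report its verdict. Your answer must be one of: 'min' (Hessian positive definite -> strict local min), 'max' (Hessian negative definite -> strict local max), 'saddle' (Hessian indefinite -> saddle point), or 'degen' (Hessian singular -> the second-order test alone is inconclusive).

Compute the Hessian H = grad^2 f:
  H = [[-7, 2], [2, -5]]
Verify stationarity: grad f(x*) = H x* + g = (0, 0).
Eigenvalues of H: -8.2361, -3.7639.
Both eigenvalues < 0, so H is negative definite -> x* is a strict local max.

max


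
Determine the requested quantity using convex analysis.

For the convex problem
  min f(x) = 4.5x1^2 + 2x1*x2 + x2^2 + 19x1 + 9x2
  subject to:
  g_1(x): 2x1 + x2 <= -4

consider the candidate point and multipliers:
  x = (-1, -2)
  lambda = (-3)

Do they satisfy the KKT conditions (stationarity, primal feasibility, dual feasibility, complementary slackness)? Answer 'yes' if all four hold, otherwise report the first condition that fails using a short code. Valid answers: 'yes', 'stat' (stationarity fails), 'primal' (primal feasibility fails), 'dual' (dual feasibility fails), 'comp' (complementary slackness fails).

Gradient of f: grad f(x) = Q x + c = (6, 3)
Constraint values g_i(x) = a_i^T x - b_i:
  g_1((-1, -2)) = 0
Stationarity residual: grad f(x) + sum_i lambda_i a_i = (0, 0)
  -> stationarity OK
Primal feasibility (all g_i <= 0): OK
Dual feasibility (all lambda_i >= 0): FAILS
Complementary slackness (lambda_i * g_i(x) = 0 for all i): OK

Verdict: the first failing condition is dual_feasibility -> dual.

dual


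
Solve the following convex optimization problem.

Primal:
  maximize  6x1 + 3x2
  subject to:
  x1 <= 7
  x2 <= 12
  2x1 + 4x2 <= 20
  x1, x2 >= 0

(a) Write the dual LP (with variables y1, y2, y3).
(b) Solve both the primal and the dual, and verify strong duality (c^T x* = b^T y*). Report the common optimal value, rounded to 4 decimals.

The standard primal-dual pair for 'max c^T x s.t. A x <= b, x >= 0' is:
  Dual:  min b^T y  s.t.  A^T y >= c,  y >= 0.

So the dual LP is:
  minimize  7y1 + 12y2 + 20y3
  subject to:
    y1 + 2y3 >= 6
    y2 + 4y3 >= 3
    y1, y2, y3 >= 0

Solving the primal: x* = (7, 1.5).
  primal value c^T x* = 46.5.
Solving the dual: y* = (4.5, 0, 0.75).
  dual value b^T y* = 46.5.
Strong duality: c^T x* = b^T y*. Confirmed.

46.5


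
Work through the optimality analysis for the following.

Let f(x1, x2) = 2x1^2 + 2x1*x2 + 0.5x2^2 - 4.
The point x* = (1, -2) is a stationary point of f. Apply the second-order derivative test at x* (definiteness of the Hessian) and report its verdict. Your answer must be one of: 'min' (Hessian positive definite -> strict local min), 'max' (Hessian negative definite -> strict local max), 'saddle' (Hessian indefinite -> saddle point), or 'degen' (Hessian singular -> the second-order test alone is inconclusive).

Compute the Hessian H = grad^2 f:
  H = [[4, 2], [2, 1]]
Verify stationarity: grad f(x*) = H x* + g = (0, 0).
Eigenvalues of H: 0, 5.
H has a zero eigenvalue (singular; positive semidefinite but not definite), so H is neither positive definite, negative definite, nor indefinite. The second-order test alone is inconclusive -> degen.
(Indeed, f is constant along the null direction of H through x*, so x* is not a strict local extremum.)

degen


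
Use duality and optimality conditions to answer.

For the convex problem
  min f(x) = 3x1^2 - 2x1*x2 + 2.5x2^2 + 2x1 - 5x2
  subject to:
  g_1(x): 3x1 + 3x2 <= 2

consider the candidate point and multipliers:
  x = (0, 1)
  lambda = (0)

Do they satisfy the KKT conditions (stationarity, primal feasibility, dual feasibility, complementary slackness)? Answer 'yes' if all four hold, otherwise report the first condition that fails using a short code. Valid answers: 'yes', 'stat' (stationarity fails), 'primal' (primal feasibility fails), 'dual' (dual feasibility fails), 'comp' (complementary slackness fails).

Gradient of f: grad f(x) = Q x + c = (0, 0)
Constraint values g_i(x) = a_i^T x - b_i:
  g_1((0, 1)) = 1
Stationarity residual: grad f(x) + sum_i lambda_i a_i = (0, 0)
  -> stationarity OK
Primal feasibility (all g_i <= 0): FAILS
Dual feasibility (all lambda_i >= 0): OK
Complementary slackness (lambda_i * g_i(x) = 0 for all i): OK

Verdict: the first failing condition is primal_feasibility -> primal.

primal


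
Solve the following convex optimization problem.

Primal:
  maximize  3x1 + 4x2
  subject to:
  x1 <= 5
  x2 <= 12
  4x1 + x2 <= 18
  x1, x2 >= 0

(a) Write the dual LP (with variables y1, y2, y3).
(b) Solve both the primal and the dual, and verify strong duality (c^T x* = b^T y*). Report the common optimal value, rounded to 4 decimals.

The standard primal-dual pair for 'max c^T x s.t. A x <= b, x >= 0' is:
  Dual:  min b^T y  s.t.  A^T y >= c,  y >= 0.

So the dual LP is:
  minimize  5y1 + 12y2 + 18y3
  subject to:
    y1 + 4y3 >= 3
    y2 + y3 >= 4
    y1, y2, y3 >= 0

Solving the primal: x* = (1.5, 12).
  primal value c^T x* = 52.5.
Solving the dual: y* = (0, 3.25, 0.75).
  dual value b^T y* = 52.5.
Strong duality: c^T x* = b^T y*. Confirmed.

52.5


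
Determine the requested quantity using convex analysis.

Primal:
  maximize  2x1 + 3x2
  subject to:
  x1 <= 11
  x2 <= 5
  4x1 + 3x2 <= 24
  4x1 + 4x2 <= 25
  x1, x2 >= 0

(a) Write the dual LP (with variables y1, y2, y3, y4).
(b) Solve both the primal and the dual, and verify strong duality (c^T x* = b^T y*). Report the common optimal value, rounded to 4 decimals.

The standard primal-dual pair for 'max c^T x s.t. A x <= b, x >= 0' is:
  Dual:  min b^T y  s.t.  A^T y >= c,  y >= 0.

So the dual LP is:
  minimize  11y1 + 5y2 + 24y3 + 25y4
  subject to:
    y1 + 4y3 + 4y4 >= 2
    y2 + 3y3 + 4y4 >= 3
    y1, y2, y3, y4 >= 0

Solving the primal: x* = (1.25, 5).
  primal value c^T x* = 17.5.
Solving the dual: y* = (0, 1, 0, 0.5).
  dual value b^T y* = 17.5.
Strong duality: c^T x* = b^T y*. Confirmed.

17.5


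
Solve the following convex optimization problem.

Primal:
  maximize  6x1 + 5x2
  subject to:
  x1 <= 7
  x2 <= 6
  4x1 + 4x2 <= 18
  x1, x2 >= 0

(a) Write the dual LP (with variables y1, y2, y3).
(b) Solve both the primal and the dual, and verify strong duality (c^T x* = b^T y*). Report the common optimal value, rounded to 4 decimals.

The standard primal-dual pair for 'max c^T x s.t. A x <= b, x >= 0' is:
  Dual:  min b^T y  s.t.  A^T y >= c,  y >= 0.

So the dual LP is:
  minimize  7y1 + 6y2 + 18y3
  subject to:
    y1 + 4y3 >= 6
    y2 + 4y3 >= 5
    y1, y2, y3 >= 0

Solving the primal: x* = (4.5, 0).
  primal value c^T x* = 27.
Solving the dual: y* = (0, 0, 1.5).
  dual value b^T y* = 27.
Strong duality: c^T x* = b^T y*. Confirmed.

27


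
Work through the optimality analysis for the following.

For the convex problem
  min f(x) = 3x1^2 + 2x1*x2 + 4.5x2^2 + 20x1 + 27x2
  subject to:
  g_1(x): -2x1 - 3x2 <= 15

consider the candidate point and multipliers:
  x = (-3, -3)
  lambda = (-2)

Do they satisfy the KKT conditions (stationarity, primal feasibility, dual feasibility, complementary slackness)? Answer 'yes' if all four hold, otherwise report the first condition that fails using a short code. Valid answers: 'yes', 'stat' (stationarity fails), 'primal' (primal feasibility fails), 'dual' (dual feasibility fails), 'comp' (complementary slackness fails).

Gradient of f: grad f(x) = Q x + c = (-4, -6)
Constraint values g_i(x) = a_i^T x - b_i:
  g_1((-3, -3)) = 0
Stationarity residual: grad f(x) + sum_i lambda_i a_i = (0, 0)
  -> stationarity OK
Primal feasibility (all g_i <= 0): OK
Dual feasibility (all lambda_i >= 0): FAILS
Complementary slackness (lambda_i * g_i(x) = 0 for all i): OK

Verdict: the first failing condition is dual_feasibility -> dual.

dual


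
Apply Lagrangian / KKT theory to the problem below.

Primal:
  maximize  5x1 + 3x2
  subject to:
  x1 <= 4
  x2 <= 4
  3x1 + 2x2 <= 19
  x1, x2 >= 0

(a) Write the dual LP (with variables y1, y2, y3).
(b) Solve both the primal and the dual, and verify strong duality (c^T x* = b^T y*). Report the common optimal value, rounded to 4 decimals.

The standard primal-dual pair for 'max c^T x s.t. A x <= b, x >= 0' is:
  Dual:  min b^T y  s.t.  A^T y >= c,  y >= 0.

So the dual LP is:
  minimize  4y1 + 4y2 + 19y3
  subject to:
    y1 + 3y3 >= 5
    y2 + 2y3 >= 3
    y1, y2, y3 >= 0

Solving the primal: x* = (4, 3.5).
  primal value c^T x* = 30.5.
Solving the dual: y* = (0.5, 0, 1.5).
  dual value b^T y* = 30.5.
Strong duality: c^T x* = b^T y*. Confirmed.

30.5


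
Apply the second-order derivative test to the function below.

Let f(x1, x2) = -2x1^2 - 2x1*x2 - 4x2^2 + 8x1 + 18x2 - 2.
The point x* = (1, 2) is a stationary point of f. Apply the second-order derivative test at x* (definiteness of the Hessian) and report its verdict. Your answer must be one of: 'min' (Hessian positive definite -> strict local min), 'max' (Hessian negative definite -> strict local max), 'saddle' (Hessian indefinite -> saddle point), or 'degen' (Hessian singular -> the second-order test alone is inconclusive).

Compute the Hessian H = grad^2 f:
  H = [[-4, -2], [-2, -8]]
Verify stationarity: grad f(x*) = H x* + g = (0, 0).
Eigenvalues of H: -8.8284, -3.1716.
Both eigenvalues < 0, so H is negative definite -> x* is a strict local max.

max


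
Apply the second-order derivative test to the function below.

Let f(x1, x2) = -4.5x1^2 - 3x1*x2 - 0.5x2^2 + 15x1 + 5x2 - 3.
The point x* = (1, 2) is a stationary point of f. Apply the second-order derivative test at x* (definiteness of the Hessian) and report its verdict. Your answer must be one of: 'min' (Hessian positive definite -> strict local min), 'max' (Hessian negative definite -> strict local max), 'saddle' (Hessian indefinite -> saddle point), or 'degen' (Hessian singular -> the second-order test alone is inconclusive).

Compute the Hessian H = grad^2 f:
  H = [[-9, -3], [-3, -1]]
Verify stationarity: grad f(x*) = H x* + g = (0, 0).
Eigenvalues of H: -10, 0.
H has a zero eigenvalue (singular; negative semidefinite but not definite), so H is neither positive definite, negative definite, nor indefinite. The second-order test alone is inconclusive -> degen.
(Indeed, f is constant along the null direction of H through x*, so x* is not a strict local extremum.)

degen


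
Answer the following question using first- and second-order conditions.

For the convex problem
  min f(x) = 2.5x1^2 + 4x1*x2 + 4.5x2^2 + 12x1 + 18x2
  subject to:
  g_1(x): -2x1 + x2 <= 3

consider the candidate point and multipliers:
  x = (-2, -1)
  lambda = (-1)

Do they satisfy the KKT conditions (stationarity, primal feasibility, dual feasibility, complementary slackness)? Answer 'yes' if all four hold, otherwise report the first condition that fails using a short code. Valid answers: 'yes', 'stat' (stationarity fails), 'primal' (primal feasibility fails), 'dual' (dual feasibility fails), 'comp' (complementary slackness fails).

Gradient of f: grad f(x) = Q x + c = (-2, 1)
Constraint values g_i(x) = a_i^T x - b_i:
  g_1((-2, -1)) = 0
Stationarity residual: grad f(x) + sum_i lambda_i a_i = (0, 0)
  -> stationarity OK
Primal feasibility (all g_i <= 0): OK
Dual feasibility (all lambda_i >= 0): FAILS
Complementary slackness (lambda_i * g_i(x) = 0 for all i): OK

Verdict: the first failing condition is dual_feasibility -> dual.

dual


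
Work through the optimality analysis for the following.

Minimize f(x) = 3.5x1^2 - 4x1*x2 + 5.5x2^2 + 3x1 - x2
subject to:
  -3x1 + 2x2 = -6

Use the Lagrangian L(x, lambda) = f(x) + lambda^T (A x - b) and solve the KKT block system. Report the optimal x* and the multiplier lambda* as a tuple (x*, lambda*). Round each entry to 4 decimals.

Form the Lagrangian:
  L(x, lambda) = (1/2) x^T Q x + c^T x + lambda^T (A x - b)
Stationarity (grad_x L = 0): Q x + c + A^T lambda = 0.
Primal feasibility: A x = b.

This gives the KKT block system:
  [ Q   A^T ] [ x     ]   [-c ]
  [ A    0  ] [ lambda ] = [ b ]

Solving the linear system:
  x*      = (1.8228, -0.2658)
  lambda* = (5.6076)
  f(x*)   = 19.6899

x* = (1.8228, -0.2658), lambda* = (5.6076)


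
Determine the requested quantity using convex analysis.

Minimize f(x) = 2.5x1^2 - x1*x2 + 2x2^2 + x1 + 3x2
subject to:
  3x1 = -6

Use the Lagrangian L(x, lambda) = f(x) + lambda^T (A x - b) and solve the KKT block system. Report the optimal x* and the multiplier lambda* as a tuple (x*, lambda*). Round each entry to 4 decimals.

Form the Lagrangian:
  L(x, lambda) = (1/2) x^T Q x + c^T x + lambda^T (A x - b)
Stationarity (grad_x L = 0): Q x + c + A^T lambda = 0.
Primal feasibility: A x = b.

This gives the KKT block system:
  [ Q   A^T ] [ x     ]   [-c ]
  [ A    0  ] [ lambda ] = [ b ]

Solving the linear system:
  x*      = (-2, -1.25)
  lambda* = (2.5833)
  f(x*)   = 4.875

x* = (-2, -1.25), lambda* = (2.5833)


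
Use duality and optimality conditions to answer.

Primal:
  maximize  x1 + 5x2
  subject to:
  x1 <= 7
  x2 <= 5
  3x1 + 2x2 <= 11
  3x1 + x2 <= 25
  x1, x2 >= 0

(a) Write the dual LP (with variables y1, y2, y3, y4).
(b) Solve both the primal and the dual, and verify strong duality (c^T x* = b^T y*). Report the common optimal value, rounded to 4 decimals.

The standard primal-dual pair for 'max c^T x s.t. A x <= b, x >= 0' is:
  Dual:  min b^T y  s.t.  A^T y >= c,  y >= 0.

So the dual LP is:
  minimize  7y1 + 5y2 + 11y3 + 25y4
  subject to:
    y1 + 3y3 + 3y4 >= 1
    y2 + 2y3 + y4 >= 5
    y1, y2, y3, y4 >= 0

Solving the primal: x* = (0.3333, 5).
  primal value c^T x* = 25.3333.
Solving the dual: y* = (0, 4.3333, 0.3333, 0).
  dual value b^T y* = 25.3333.
Strong duality: c^T x* = b^T y*. Confirmed.

25.3333


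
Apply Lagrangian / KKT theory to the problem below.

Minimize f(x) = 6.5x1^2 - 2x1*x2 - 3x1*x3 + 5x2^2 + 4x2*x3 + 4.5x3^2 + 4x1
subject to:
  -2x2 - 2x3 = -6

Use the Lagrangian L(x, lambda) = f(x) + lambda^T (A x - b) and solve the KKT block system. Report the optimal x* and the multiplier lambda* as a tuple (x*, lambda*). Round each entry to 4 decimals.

Form the Lagrangian:
  L(x, lambda) = (1/2) x^T Q x + c^T x + lambda^T (A x - b)
Stationarity (grad_x L = 0): Q x + c + A^T lambda = 0.
Primal feasibility: A x = b.

This gives the KKT block system:
  [ Q   A^T ] [ x     ]   [-c ]
  [ A    0  ] [ lambda ] = [ b ]

Solving the linear system:
  x*      = (0.2817, 1.338, 1.662)
  lambda* = (9.7324)
  f(x*)   = 29.7606

x* = (0.2817, 1.338, 1.662), lambda* = (9.7324)


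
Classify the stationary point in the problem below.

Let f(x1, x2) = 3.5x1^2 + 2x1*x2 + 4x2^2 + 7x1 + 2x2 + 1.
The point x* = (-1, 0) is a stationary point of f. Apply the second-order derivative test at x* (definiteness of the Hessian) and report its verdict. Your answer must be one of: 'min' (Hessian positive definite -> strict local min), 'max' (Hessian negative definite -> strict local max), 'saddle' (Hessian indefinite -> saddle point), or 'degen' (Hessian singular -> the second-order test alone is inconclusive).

Compute the Hessian H = grad^2 f:
  H = [[7, 2], [2, 8]]
Verify stationarity: grad f(x*) = H x* + g = (0, 0).
Eigenvalues of H: 5.4384, 9.5616.
Both eigenvalues > 0, so H is positive definite -> x* is a strict local min.

min


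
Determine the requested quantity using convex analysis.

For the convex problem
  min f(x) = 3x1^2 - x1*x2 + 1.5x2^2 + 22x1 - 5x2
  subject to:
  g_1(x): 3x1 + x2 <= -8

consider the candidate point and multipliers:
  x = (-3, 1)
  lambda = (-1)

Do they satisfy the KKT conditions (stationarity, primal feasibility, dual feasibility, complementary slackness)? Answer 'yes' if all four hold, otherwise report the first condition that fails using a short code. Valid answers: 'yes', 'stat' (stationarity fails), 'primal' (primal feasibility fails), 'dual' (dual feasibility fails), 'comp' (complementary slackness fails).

Gradient of f: grad f(x) = Q x + c = (3, 1)
Constraint values g_i(x) = a_i^T x - b_i:
  g_1((-3, 1)) = 0
Stationarity residual: grad f(x) + sum_i lambda_i a_i = (0, 0)
  -> stationarity OK
Primal feasibility (all g_i <= 0): OK
Dual feasibility (all lambda_i >= 0): FAILS
Complementary slackness (lambda_i * g_i(x) = 0 for all i): OK

Verdict: the first failing condition is dual_feasibility -> dual.

dual


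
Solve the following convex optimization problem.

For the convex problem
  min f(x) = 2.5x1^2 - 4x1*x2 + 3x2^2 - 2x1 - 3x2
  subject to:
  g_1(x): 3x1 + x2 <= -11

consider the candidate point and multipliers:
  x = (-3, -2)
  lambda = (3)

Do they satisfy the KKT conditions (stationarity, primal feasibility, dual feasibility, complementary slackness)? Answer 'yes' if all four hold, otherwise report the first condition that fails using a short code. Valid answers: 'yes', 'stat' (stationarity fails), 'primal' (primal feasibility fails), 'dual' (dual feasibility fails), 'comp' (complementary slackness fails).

Gradient of f: grad f(x) = Q x + c = (-9, -3)
Constraint values g_i(x) = a_i^T x - b_i:
  g_1((-3, -2)) = 0
Stationarity residual: grad f(x) + sum_i lambda_i a_i = (0, 0)
  -> stationarity OK
Primal feasibility (all g_i <= 0): OK
Dual feasibility (all lambda_i >= 0): OK
Complementary slackness (lambda_i * g_i(x) = 0 for all i): OK

Verdict: yes, KKT holds.

yes


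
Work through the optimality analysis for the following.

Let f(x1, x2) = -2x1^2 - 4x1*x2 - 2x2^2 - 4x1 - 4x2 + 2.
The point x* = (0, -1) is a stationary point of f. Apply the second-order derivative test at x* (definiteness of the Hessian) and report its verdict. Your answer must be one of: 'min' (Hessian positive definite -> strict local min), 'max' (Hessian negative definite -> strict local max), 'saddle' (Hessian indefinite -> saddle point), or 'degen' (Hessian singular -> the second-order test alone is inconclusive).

Compute the Hessian H = grad^2 f:
  H = [[-4, -4], [-4, -4]]
Verify stationarity: grad f(x*) = H x* + g = (0, 0).
Eigenvalues of H: -8, 0.
H has a zero eigenvalue (singular; negative semidefinite but not definite), so H is neither positive definite, negative definite, nor indefinite. The second-order test alone is inconclusive -> degen.
(Indeed, f is constant along the null direction of H through x*, so x* is not a strict local extremum.)

degen
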